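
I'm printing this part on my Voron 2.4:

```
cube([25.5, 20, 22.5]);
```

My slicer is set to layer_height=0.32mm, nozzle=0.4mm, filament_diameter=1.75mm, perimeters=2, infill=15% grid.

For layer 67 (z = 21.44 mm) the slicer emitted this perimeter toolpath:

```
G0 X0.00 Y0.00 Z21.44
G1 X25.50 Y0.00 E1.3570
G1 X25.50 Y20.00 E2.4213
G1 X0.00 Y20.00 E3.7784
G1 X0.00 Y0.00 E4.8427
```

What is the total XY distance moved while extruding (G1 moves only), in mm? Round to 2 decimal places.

91.00 mm

Sum the Euclidean lengths of each G1 segment: total = 91.00 mm.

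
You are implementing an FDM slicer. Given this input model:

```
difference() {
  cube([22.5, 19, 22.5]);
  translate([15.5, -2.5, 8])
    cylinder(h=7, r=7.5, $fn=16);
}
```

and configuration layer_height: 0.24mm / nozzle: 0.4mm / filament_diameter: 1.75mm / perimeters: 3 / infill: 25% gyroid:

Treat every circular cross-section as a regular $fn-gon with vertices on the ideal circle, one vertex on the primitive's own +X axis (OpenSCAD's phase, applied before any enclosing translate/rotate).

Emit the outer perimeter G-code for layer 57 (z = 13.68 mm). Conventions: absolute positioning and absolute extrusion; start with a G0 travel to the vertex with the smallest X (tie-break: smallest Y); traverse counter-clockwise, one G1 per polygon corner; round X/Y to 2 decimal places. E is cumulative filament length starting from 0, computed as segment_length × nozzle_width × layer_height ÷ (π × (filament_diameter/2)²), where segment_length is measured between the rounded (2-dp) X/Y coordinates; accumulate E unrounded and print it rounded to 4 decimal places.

G0 X0.00 Y0.00 Z13.68
G1 X8.50 Y0.00 E0.3393
G1 X8.57 Y0.37 E0.3543
G1 X10.20 Y2.80 E0.4711
G1 X12.63 Y4.43 E0.5879
G1 X15.50 Y5.00 E0.7046
G1 X18.37 Y4.43 E0.8214
G1 X20.80 Y2.80 E0.9382
G1 X22.43 Y0.37 E1.0550
G1 X22.50 Y0.01 E1.0696
G1 X22.50 Y19.00 E1.8276
G1 X0.00 Y19.00 E2.7256
G1 X0.00 Y0.00 E3.4839

At z = 13.68 mm: the 22.5×19 cube contributes its full rectangle; the r=7.5 cylinder at (15.5, -2.5) contributes a regular 16-gon of circumradius 7.5; After the difference (first − rest): starting from the 22.5×19 cube, the r=7.5 cylinder at (15.5, -2.5) partially overlaps it — only the 49.85 mm² overlap (of its 172.21 mm²) is removed, clipping the outline — 1 connected region. The outline is a single polygon with 12 vertices. Extrusion per mm of travel: 0.4 × 0.24 / (π × 0.875²) = 0.039912. Accumulating E over each segment gives final E = 3.4839.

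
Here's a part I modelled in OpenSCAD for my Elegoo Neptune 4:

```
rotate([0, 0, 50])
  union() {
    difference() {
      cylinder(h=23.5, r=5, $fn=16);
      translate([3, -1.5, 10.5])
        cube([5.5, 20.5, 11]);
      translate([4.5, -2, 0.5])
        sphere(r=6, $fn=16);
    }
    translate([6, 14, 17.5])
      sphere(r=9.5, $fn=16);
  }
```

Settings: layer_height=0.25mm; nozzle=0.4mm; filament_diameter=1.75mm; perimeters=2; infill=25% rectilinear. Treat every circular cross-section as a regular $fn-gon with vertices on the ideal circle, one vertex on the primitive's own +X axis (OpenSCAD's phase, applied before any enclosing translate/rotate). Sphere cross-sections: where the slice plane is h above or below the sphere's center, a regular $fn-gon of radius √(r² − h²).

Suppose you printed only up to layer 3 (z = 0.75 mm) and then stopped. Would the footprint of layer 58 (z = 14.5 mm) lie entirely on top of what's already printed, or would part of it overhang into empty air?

Compare the two slices. At z = 0.75: the r=5 cylinder gives a regular 16-gon of circumradius 5 (constant along its height) (area = (16/2)·5.000²·sin(360°/16) = 76.54 mm²); the cube at (3, -1.5) is absent (z outside [10.5, 21.5]); the sphere at (4.5, -2): section is a regular 16-gon, circumradius = √(r²−h²) = √(6²−0.25²) = 5.995 (area = (16/2)·5.995²·sin(360°/16) = 110.02 mm²); Taking the first minus the rest: starting from the r=5 cylinder (76.54 mm²), the r=6 sphere at (4.5, -2) partially overlaps it — only the 40.59 mm² overlap (of its 110.02 mm²) is removed, clipping the outline — area = 35.95 mm²; the sphere at (6, 14) is absent (|z−center|=16.750 > r=9.5); Merging all regions: only the result so far is present, so the union is just that shape — area = 35.95 mm²; (whole slice rotated 50° about Z — lengths, areas and connectivity unchanged). At z = 14.5: the r=5 cylinder contributes a regular 16-gon of circumradius 5 (area = (16/2)·5.000²·sin(360°/16) = 76.54 mm²); the cube at (3, -1.5) is present — its section is the full 5.5×20.5 rectangle (area 112.75 mm²); the sphere at (4.5, -2) is absent (|z−center|=14.000 > r=6); After the difference (first − rest): starting from the r=5 cylinder (76.54 mm²), the 5.5×20.5 cube at (3, -1.5) partially overlaps it — only the 8.08 mm² overlap (of its 112.75 mm²) is removed, clipping the outline — area = 68.45 mm²; the r=9.5 sphere at (6, 14) slices to a regular 16-gon of circumradius 9.014 (√(r²−h²) with h=3 from center) (area = (16/2)·9.014²·sin(360°/16) = 248.74 mm²); Combining (union): the 2 present regions are separate (no shared area or edge), so areas and boundary lengths simply add and each stays a separate island — area = 317.20 mm²; (whole slice rotated 50° about Z — lengths, areas and connectivity unchanged). Checking containment: at z = 14.5 the cross-section extends beyond the z = 0.75 cross-section by about 281.27 mm².

part overhangs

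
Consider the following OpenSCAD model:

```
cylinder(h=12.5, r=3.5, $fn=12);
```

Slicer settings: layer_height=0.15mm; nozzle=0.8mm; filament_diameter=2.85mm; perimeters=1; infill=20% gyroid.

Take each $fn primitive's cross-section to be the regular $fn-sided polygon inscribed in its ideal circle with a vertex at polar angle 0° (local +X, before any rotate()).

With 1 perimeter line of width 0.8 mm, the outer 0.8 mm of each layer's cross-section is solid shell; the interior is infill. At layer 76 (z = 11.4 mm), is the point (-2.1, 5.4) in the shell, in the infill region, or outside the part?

At z = 11.4 mm: the cylinder: section is a regular 12-gon, circumradius r=3.5. Overall, the cross-section is a single solid region. The nearest boundary edge runs (0.00, 3.50)→(-1.75, 3.03); distance from the point to it = 2.38 mm. The point is not inside any of the regions above, so it lies outside the cross-section (2.38 mm from the nearest boundary).

outside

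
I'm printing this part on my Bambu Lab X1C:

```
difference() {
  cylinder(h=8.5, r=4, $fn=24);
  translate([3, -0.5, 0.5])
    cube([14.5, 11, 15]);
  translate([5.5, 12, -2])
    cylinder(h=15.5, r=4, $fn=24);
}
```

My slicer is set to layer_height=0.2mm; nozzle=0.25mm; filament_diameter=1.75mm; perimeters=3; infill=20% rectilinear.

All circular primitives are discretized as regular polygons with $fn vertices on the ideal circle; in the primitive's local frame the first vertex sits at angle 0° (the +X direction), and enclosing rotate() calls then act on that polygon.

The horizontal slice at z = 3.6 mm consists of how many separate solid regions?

1

At z = 3.6 mm: the r=4 cylinder contributes a regular 24-gon of circumradius 4; the 14.5×11 cube at (3, -0.5) contributes its full rectangle; the r=4 cylinder at (5.5, 12) contributes a regular 24-gon of circumradius 4; After the difference (first − rest): starting from the r=4 cylinder, the 14.5×11 cube at (3, -0.5) partially overlaps it — only the 2.23 mm² overlap (of its 159.50 mm²) is removed, clipping the outline; the r=4 cylinder at (5.5, 12) misses the remaining region (no effect) — 1 connected region. The result has 1 disconnected region.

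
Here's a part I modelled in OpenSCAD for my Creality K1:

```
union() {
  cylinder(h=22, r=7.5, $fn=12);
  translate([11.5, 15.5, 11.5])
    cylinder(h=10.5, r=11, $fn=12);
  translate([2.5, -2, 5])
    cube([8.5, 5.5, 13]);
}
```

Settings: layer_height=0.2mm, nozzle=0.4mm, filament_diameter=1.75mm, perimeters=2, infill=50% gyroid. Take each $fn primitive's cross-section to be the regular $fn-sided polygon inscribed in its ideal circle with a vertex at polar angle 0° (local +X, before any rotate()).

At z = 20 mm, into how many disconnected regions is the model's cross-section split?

At z = 20 mm: the r=7.5 cylinder contributes a regular 12-gon of circumradius 7.5; the r=11 cylinder at (11.5, 15.5) contributes a regular 12-gon of circumradius 11; the cube at (2.5, -2) is not intersected at this z (z outside [5, 18]); Merging all regions: the 2 present regions are separate (no shared area or edge), so areas and boundary lengths simply add and each stays a separate island — 2 connected regions. The result has 2 disconnected regions.

2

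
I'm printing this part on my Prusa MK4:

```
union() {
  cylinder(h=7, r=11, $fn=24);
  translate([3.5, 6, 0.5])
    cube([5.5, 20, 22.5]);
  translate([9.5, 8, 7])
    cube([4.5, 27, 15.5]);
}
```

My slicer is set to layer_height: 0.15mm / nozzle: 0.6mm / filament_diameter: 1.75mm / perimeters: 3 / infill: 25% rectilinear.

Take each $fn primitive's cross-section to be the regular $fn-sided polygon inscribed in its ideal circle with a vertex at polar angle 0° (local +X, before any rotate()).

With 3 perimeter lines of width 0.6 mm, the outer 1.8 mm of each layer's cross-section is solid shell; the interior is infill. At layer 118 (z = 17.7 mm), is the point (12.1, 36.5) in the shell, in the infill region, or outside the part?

At z = 17.7 mm: the cylinder is not intersected at this z (z outside [0, 7]); the 5.5×20 cube at (3.5, 6) contributes its full rectangle; the cube at (9.5, 8) is present — its section is the full 4.5×27 rectangle; Taking the union: the 2 present regions are separate (no shared area or edge), so areas and boundary lengths simply add and each stays a separate island — 2 connected regions. Overall, the cross-section has 2 separate islands. The nearest boundary edge runs (9.50, 35.00)→(14.00, 35.00); distance from the point to it = 1.50 mm. The point is not inside any of the regions above, so it lies outside the cross-section (1.50 mm from the nearest boundary).

outside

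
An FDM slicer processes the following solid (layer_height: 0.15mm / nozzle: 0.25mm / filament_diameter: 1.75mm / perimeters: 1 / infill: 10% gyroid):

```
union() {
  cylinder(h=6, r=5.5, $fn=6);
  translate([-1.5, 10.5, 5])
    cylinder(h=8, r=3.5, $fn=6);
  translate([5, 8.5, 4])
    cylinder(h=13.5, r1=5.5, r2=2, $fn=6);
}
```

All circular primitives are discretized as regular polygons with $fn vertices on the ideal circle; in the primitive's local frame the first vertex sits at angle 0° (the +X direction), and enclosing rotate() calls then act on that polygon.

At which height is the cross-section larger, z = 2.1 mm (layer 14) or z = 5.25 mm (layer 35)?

Layer 14 (z = 2.1): the r=5.5 cylinder contributes a regular 6-gon of circumradius 5.5 (area = (6/2)·5.500²·sin(360°/6) = 78.59 mm²); the cylinder at (-1.5, 10.5) does not reach this height (z outside [5, 13]); the cone at (5, 8.5) does not reach this height (z outside [4, 17.5]); Merging all regions: only the r=5.5 cylinder is present, so the union is just that shape — area = 78.59 mm². So its area = 78.59 mm². Layer 35 (z = 5.25): the cylinder: section is a regular 6-gon, circumradius r=5.5 (area = (6/2)·5.500²·sin(360°/6) = 78.59 mm²); the r=3.5 cylinder at (-1.5, 10.5) gives a regular 6-gon of circumradius 3.5 (constant along its height) (area = (6/2)·3.500²·sin(360°/6) = 31.83 mm²); the cone at (5, 8.5): at t=0.093 of its height the radius interpolates to r₁+(r₂−r₁)t = 5.176, giving a regular 6-gon of that circumradius (area = (6/2)·5.176²·sin(360°/6) = 69.60 mm²); Combining (union): the regions partially overlap — summed areas 180.02 mm² minus the doubly-counted overlap 3.52 mm² gives 176.50 mm² — area = 176.50 mm². So its area = 176.50 mm². Layer 35 is larger (176.50 vs 78.59 mm²).

layer 35 (z = 5.25 mm)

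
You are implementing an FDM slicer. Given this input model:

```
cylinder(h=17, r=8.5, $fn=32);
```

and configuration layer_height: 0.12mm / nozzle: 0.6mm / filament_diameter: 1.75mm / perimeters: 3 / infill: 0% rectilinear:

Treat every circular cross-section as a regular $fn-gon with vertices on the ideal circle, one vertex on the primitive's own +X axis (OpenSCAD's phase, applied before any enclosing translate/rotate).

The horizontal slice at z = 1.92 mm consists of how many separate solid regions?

At z = 1.92 mm: the r=8.5 cylinder gives a regular 32-gon of circumradius 8.5 (constant along its height). The result has 1 disconnected region.

1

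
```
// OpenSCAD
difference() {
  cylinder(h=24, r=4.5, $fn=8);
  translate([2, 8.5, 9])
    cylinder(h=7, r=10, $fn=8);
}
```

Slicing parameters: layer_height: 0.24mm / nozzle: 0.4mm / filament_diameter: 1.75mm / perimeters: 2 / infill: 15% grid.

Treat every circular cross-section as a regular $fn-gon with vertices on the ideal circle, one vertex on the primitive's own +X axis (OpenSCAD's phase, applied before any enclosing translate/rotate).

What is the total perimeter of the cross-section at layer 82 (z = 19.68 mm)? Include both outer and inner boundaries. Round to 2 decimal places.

27.55 mm

At z = 19.68 mm: the r=4.5 cylinder contributes a regular 8-gon of circumradius 4.5 (perimeter = 2·8·4.500·sin(180°/8) = 27.55 mm); the cylinder at (2, 8.5) is absent (z outside [9, 16]); Taking the first minus the rest: none of the subtracted shapes is present at this height, so the r=4.5 cylinder is unchanged — boundary = 27.55 mm. Overall, the cross-section is a single solid region. Total boundary length (outer) = 27.55 mm.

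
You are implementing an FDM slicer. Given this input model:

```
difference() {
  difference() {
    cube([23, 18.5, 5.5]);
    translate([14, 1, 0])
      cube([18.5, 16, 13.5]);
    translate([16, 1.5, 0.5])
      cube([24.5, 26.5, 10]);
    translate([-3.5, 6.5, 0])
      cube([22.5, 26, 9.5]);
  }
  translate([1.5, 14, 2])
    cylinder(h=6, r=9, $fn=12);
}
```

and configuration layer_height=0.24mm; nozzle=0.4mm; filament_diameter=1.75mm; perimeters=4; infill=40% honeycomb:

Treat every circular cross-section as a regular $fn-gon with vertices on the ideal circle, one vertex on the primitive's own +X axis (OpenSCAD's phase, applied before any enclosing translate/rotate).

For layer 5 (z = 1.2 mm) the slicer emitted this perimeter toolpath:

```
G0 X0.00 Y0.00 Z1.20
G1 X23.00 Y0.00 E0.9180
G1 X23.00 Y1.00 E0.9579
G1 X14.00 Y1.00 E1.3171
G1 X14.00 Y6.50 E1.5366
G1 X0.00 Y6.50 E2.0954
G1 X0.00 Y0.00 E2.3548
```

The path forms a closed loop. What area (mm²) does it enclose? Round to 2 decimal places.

100.00 mm²

Apply the shoelace formula to the sequence of (X, Y) vertices; enclosed area = 100.00 mm².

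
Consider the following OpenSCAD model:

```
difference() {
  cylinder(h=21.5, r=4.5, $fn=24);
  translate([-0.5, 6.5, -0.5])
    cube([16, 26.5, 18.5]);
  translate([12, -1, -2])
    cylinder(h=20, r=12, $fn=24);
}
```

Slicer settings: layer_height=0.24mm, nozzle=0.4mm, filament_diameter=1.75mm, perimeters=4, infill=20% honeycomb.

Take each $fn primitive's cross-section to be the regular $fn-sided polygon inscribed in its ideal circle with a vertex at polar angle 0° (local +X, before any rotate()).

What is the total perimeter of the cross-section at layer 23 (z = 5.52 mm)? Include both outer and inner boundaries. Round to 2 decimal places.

24.95 mm

At z = 5.52 mm: the r=4.5 cylinder gives a regular 24-gon of circumradius 4.5 (constant along its height) (perimeter = 2·24·4.500·sin(180°/24) = 28.19 mm); the cube at (-0.5, 6.5) is present — its section is the full 16×26.5 rectangle (perimeter 85.00 mm); the r=12 cylinder at (12, -1) contributes a regular 24-gon of circumradius 12 (perimeter = 2·24·12.000·sin(180°/24) = 75.18 mm); Subtracting the remaining from the first: starting from the r=4.5 cylinder, the 16×26.5 cube at (-0.5, 6.5) misses the remaining region (no effect); the r=12 cylinder at (12, -1) partially overlaps it — only the 27.96 mm² overlap (of its 447.24 mm²) is removed, clipping the outline — boundary = 24.95 mm. Overall, the cross-section is a single solid region. Total boundary length (outer) = 24.95 mm.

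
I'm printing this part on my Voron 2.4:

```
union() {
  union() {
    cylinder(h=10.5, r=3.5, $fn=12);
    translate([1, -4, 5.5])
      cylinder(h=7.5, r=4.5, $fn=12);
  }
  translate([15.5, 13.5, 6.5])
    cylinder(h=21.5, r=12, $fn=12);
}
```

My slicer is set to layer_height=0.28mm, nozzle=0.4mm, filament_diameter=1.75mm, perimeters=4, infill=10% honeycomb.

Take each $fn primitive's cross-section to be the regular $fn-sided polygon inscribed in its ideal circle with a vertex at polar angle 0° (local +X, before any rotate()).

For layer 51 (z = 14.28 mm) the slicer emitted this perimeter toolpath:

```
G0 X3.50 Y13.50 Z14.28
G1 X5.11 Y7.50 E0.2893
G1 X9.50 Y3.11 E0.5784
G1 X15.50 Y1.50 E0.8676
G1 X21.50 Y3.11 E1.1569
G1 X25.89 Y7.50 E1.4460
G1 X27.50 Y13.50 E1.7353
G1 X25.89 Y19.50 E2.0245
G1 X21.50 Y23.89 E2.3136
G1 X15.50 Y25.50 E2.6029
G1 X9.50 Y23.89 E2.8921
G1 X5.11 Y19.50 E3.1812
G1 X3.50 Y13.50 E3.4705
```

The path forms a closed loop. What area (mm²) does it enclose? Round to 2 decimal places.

431.90 mm²

Apply the shoelace formula to the sequence of (X, Y) vertices; enclosed area = 431.90 mm².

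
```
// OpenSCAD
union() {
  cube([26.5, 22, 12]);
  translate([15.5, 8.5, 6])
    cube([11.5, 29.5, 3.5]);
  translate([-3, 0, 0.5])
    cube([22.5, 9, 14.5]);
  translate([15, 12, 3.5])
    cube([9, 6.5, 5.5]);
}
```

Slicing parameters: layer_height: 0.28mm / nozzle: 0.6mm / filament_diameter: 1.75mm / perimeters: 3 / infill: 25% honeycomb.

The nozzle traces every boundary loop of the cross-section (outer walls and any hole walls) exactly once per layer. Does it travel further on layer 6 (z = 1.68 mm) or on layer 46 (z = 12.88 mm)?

Layer 6 (z = 1.68): the cube (footprint 26.5×22) is included at this height (perimeter 97.00 mm); the cube at (15.5, 8.5) is not intersected at this z (z outside [6, 9.5]); the cube at (-3, 0) (footprint 22.5×9) is included at this height (perimeter 63.00 mm); the cube at (15, 12) is not intersected at this z (z outside [3.5, 9]); Taking the union: the regions partially overlap (shared area 175.50 mm²), so the edge portions inside another operand are dropped and the merged outline is re-measured after clipping — boundary = 103.00 mm. So its perimeter = 103.00 mm. Layer 46 (z = 12.88): the cube is absent (z outside [0, 12]); the cube at (15.5, 8.5) is absent (z outside [6, 9.5]); the 22.5×9 cube at (-3, 0) contributes its full rectangle (perimeter 63.00 mm); the cube at (15, 12) is absent (z outside [3.5, 9]); Merging all regions: only the 22.5×9 cube at (-3, 0) is present, so the union is just that shape — boundary = 63.00 mm. So its perimeter = 63.00 mm. Layer 6 is larger (103.00 vs 63.00 mm).

layer 6 (z = 1.68 mm)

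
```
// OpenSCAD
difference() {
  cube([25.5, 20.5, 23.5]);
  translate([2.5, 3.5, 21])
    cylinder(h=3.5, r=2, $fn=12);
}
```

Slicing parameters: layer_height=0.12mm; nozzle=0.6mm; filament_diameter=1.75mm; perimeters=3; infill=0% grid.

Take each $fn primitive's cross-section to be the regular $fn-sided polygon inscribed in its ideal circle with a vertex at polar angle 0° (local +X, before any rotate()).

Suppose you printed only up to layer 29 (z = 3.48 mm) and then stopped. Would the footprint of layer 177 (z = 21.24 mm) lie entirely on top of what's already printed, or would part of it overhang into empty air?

Compare the two slices. At z = 3.48: the cube is present — its section is the full 25.5×20.5 rectangle (area 522.75 mm²); the cylinder at (2.5, 3.5) is not intersected at this z (z outside [21, 24.5]); After the difference (first − rest): none of the subtracted shapes is present at this height, so the 25.5×20.5 cube is unchanged — area = 522.75 mm². At z = 21.24: the 25.5×20.5 cube contributes its full rectangle (area 522.75 mm²); the r=2 cylinder at (2.5, 3.5) contributes a regular 12-gon of circumradius 2 (area = (12/2)·2.000²·sin(360°/12) = 12.00 mm²); Subtracting the remaining from the first: starting from the 25.5×20.5 cube (522.75 mm²), the r=2 cylinder at (2.5, 3.5) lies wholly inside it (removes its full 12.00 mm² and its 12.42 mm outline becomes a hole wall) — area = 510.75 mm². Checking containment: the cross-section at z = 21.24 is a subset of the cross-section at z = 3.48.

entirely on top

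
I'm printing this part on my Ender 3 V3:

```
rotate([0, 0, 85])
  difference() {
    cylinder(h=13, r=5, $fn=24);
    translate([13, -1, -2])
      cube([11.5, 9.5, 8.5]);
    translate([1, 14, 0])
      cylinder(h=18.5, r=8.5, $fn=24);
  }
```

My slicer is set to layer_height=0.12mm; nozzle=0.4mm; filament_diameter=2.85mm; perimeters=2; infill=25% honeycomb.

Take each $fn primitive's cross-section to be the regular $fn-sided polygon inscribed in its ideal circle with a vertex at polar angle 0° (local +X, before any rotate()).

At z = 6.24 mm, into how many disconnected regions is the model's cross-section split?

At z = 6.24 mm: the r=5 cylinder contributes a regular 24-gon of circumradius 5; the 11.5×9.5 cube at (13, -1) contributes its full rectangle; the r=8.5 cylinder at (1, 14) gives a regular 24-gon of circumradius 8.5 (constant along its height); Taking the first minus the rest: starting from the r=5 cylinder, the 11.5×9.5 cube at (13, -1) misses the remaining region (no effect); the r=8.5 cylinder at (1, 14) misses the remaining region (no effect) — 1 connected region; (whole slice rotated 85° about Z — lengths, areas and connectivity unchanged). The result has 1 disconnected region.

1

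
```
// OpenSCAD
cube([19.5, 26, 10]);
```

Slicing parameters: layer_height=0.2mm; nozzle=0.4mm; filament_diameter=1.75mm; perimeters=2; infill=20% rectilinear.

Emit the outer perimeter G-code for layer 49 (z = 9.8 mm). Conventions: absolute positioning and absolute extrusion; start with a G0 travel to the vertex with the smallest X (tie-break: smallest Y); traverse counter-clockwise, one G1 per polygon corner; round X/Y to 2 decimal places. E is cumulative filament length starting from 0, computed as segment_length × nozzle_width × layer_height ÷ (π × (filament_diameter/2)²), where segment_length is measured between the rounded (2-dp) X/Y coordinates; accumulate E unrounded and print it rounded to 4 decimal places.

G0 X0.00 Y0.00 Z9.80
G1 X19.50 Y0.00 E0.6486
G1 X19.50 Y26.00 E1.5133
G1 X0.00 Y26.00 E2.1619
G1 X0.00 Y0.00 E3.0267

At z = 9.8 mm: the cube is present — its section is the full 19.5×26 rectangle. The outline is a single polygon with 4 vertices. Extrusion per mm of travel: 0.4 × 0.2 / (π × 0.875²) = 0.033260. Accumulating E over each segment gives final E = 3.0267.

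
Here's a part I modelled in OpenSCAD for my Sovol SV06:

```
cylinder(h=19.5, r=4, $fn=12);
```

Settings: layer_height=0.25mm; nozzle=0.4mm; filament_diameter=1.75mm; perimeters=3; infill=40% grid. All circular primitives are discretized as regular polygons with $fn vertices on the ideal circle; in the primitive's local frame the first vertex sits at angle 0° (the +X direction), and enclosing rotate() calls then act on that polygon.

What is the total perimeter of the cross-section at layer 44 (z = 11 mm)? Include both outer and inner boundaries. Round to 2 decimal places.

At z = 11 mm: the r=4 cylinder contributes a regular 12-gon of circumradius 4 (perimeter = 2·12·4.000·sin(180°/12) = 24.85 mm). Overall, the cross-section is a single solid region. Total boundary length (outer) = 24.85 mm.

24.85 mm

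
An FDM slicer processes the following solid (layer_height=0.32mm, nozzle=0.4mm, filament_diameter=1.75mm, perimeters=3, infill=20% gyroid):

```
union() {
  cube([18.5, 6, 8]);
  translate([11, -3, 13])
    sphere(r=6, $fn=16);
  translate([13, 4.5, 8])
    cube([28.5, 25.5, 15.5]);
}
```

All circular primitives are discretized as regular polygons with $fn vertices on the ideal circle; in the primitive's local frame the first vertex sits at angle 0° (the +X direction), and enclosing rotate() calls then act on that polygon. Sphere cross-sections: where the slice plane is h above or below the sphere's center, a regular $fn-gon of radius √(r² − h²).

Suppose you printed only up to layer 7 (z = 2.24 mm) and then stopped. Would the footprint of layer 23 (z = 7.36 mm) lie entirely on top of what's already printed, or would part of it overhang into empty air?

Compare the two slices. At z = 2.24: the cube is present — its section is the full 18.5×6 rectangle (area 111.00 mm²); the sphere at (11, -3) is absent (|z−center|=10.760 > r=6); the cube at (13, 4.5) is not intersected at this z (z outside [8, 23.5]); Combining (union): only the 18.5×6 cube is present, so the union is just that shape — area = 111.00 mm². At z = 7.36: the cube (footprint 18.5×6) is included at this height (area 111.00 mm²); the sphere at (11, -3): section is a regular 16-gon, circumradius = √(r²−h²) = √(6²−5.64²) = 2.047 (area = (16/2)·2.047²·sin(360°/16) = 12.83 mm²); the cube at (13, 4.5) is not intersected at this z (z outside [8, 23.5]); Combining (union): the 2 present regions are separate (no shared area or edge), so areas and boundary lengths simply add and each stays a separate island — area = 123.83 mm². Checking containment: at z = 7.36 the cross-section extends beyond the z = 2.24 cross-section by about 12.83 mm².

part overhangs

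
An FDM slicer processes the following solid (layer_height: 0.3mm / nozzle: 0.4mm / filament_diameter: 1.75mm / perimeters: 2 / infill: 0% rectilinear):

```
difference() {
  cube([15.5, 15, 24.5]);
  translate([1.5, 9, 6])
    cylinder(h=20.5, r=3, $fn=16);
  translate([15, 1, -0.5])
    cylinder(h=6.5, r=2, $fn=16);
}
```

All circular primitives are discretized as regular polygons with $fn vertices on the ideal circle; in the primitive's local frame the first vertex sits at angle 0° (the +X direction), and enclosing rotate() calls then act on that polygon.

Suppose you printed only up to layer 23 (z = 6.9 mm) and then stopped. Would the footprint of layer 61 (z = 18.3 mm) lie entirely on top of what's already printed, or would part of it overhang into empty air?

Compare the two slices. At z = 6.9: the 15.5×15 cube contributes its full rectangle (area 232.50 mm²); the r=3 cylinder at (1.5, 9) gives a regular 16-gon of circumradius 3 (constant along its height) (area = (16/2)·3.000²·sin(360°/16) = 27.55 mm²); the cylinder at (15, 1) is not intersected at this z (z outside [-0.5, 6]); Subtracting the remaining from the first: starting from the 15.5×15 cube (232.50 mm²), the r=3 cylinder at (1.5, 9) partially overlaps it — only the 22.27 mm² overlap (of its 27.55 mm²) is removed, clipping the outline — area = 210.23 mm². At z = 18.3: the cube (footprint 15.5×15) is included at this height (area 232.50 mm²); the r=3 cylinder at (1.5, 9) gives a regular 16-gon of circumradius 3 (constant along its height) (area = (16/2)·3.000²·sin(360°/16) = 27.55 mm²); the cylinder at (15, 1) is not intersected at this z (z outside [-0.5, 6]); After the difference (first − rest): starting from the 15.5×15 cube (232.50 mm²), the r=3 cylinder at (1.5, 9) partially overlaps it — only the 22.27 mm² overlap (of its 27.55 mm²) is removed, clipping the outline — area = 210.23 mm². Checking containment: the cross-section at z = 18.3 is a subset of the cross-section at z = 6.9.

entirely on top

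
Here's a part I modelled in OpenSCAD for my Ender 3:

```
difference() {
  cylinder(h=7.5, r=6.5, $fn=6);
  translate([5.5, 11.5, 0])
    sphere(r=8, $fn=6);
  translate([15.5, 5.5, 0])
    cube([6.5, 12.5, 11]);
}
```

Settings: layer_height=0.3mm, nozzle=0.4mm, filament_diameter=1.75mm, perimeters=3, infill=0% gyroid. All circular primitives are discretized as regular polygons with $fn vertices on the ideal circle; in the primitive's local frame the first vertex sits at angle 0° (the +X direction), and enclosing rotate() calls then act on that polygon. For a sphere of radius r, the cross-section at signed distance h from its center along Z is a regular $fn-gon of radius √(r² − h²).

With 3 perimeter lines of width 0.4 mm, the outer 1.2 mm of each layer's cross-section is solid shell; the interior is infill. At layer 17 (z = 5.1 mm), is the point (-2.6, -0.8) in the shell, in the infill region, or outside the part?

At z = 5.1 mm: the r=6.5 cylinder contributes a regular 6-gon of circumradius 6.5; the r=8 sphere at (5.5, 11.5) contributes a regular 6-gon of circumradius √(8²−5.1²) = 6.164; the cube at (15.5, 5.5) is present — its section is the full 6.5×12.5 rectangle; Taking the first minus the rest: starting from the r=6.5 cylinder, the r=8 sphere at (5.5, 11.5) misses the remaining region (no effect); the 6.5×12.5 cube at (15.5, 5.5) misses the remaining region (no effect) — 1 connected region. Overall, the cross-section is a single solid region. The nearest boundary edge runs (-3.25, -5.63)→(-6.50, 0.00); distance from the point to it = 2.98 mm. The point is inside the cross-section and 2.98 mm from the nearest boundary — more than the 1.2 mm shell width (3 × 0.4), so it's in the infill interior.

infill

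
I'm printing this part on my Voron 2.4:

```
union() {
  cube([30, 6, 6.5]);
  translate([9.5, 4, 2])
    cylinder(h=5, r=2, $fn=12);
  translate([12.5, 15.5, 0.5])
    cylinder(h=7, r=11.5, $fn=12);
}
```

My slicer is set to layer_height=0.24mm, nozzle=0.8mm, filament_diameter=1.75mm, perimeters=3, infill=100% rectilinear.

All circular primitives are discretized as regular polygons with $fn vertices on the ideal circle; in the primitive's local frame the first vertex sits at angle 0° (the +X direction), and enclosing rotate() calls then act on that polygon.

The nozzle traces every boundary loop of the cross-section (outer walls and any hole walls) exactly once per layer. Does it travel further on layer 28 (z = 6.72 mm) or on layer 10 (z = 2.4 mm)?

layer 10 (z = 2.4 mm)

Layer 28 (z = 6.72): the cube is absent (z outside [0, 6.5]); the r=2 cylinder at (9.5, 4) gives a regular 12-gon of circumradius 2 (constant along its height) (perimeter = 2·12·2.000·sin(180°/12) = 12.42 mm); the cylinder at (12.5, 15.5): section is a regular 12-gon, circumradius r=11.5 (perimeter = 2·12·11.500·sin(180°/12) = 71.43 mm); Combining (union): the regions partially overlap (shared area 3.04 mm²), so the edge portions inside another operand are dropped and the merged outline is re-measured after clipping — boundary = 75.71 mm. So its perimeter = 75.71 mm. Layer 10 (z = 2.4): the 30×6 cube contributes its full rectangle (perimeter 72.00 mm); the cylinder at (9.5, 4): section is a regular 12-gon, circumradius r=2 (perimeter = 2·12·2.000·sin(180°/12) = 12.42 mm); the cylinder at (12.5, 15.5): section is a regular 12-gon, circumradius r=11.5 (perimeter = 2·12·11.500·sin(180°/12) = 71.43 mm); Combining (union): the regions partially overlap (shared area 26.35 mm²), so the edge portions inside another operand are dropped and the merged outline is re-measured after clipping — boundary = 117.81 mm. So its perimeter = 117.81 mm. Layer 10 is larger (117.81 vs 75.71 mm).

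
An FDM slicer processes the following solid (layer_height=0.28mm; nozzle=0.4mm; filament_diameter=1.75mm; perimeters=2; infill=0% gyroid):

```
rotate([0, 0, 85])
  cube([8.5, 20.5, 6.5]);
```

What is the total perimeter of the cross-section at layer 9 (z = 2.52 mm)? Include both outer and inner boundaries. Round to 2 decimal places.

At z = 2.52 mm: the 8.5×20.5 cube contributes its full rectangle (perimeter 58.00 mm); (whole slice rotated 85° about Z — lengths, areas and connectivity unchanged). Overall, the cross-section is a single solid region. Total boundary length (outer) = 58.00 mm.

58.00 mm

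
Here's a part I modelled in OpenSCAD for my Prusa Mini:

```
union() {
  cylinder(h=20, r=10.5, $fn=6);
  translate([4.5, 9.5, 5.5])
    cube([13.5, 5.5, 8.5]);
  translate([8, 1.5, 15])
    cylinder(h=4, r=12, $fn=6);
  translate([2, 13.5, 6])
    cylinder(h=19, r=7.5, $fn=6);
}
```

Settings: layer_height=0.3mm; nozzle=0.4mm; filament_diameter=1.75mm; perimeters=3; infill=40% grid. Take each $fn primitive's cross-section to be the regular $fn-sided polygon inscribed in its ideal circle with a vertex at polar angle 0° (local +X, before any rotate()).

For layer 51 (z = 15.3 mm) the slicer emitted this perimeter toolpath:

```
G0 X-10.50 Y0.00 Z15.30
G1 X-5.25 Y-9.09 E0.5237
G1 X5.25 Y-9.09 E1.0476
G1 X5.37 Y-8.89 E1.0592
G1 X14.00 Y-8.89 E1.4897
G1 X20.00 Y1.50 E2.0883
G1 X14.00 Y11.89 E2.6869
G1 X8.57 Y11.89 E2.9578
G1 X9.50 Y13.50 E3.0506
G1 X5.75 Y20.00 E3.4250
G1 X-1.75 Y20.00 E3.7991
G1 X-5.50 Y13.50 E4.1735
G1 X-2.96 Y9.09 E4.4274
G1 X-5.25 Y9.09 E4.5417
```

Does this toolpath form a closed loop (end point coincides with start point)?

Start point (G0): (-10.50, 0.00). End point (last G1): the path does not return to the start — open.

no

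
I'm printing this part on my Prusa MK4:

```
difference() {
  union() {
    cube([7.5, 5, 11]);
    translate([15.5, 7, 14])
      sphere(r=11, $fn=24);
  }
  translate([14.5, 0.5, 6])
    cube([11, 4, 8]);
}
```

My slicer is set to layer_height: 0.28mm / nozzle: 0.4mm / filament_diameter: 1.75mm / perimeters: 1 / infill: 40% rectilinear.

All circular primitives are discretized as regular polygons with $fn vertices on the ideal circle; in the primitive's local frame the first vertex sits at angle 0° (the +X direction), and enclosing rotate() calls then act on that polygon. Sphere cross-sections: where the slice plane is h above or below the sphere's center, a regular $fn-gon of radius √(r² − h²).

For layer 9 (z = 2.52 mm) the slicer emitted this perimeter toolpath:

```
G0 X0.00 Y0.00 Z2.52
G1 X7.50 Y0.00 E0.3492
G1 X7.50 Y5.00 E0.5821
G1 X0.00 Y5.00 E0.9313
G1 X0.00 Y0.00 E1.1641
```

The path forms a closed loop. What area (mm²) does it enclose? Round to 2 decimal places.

37.50 mm²

Apply the shoelace formula to the sequence of (X, Y) vertices; enclosed area = 37.50 mm².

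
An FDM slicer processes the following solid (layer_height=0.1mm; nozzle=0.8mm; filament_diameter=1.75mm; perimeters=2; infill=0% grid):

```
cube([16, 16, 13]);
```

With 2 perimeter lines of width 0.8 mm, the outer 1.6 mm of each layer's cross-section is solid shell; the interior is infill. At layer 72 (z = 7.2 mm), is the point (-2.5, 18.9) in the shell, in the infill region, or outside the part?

At z = 7.2 mm: the cube (footprint 16×16) is included at this height. Overall, the cross-section is a single solid region. The nearest boundary edge runs (16.00, 16.00)→(0.00, 16.00); distance from the point to it = 3.83 mm. The point is not inside any of the regions above, so it lies outside the cross-section (3.83 mm from the nearest boundary).

outside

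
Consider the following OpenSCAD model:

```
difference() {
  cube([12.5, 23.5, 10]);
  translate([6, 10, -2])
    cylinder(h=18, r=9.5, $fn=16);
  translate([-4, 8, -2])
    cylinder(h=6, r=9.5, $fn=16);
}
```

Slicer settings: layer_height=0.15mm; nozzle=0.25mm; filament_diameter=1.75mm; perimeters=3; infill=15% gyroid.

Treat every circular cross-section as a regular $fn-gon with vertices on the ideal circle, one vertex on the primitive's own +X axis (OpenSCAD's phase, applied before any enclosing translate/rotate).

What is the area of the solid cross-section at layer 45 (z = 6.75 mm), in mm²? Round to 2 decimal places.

At z = 6.75 mm: the cube (footprint 12.5×23.5) is included at this height (area 293.75 mm²); the r=9.5 cylinder at (6, 10) gives a regular 16-gon of circumradius 9.5 (constant along its height) (area = (16/2)·9.500²·sin(360°/16) = 276.30 mm²); the cylinder at (-4, 8) is not intersected at this z (z outside [-2, 4]); Taking the first minus the rest: starting from the 12.5×23.5 cube (293.75 mm²), the r=9.5 cylinder at (6, 10) partially overlaps it — only the 215.46 mm² overlap (of its 276.30 mm²) is removed, clipping the outline — area = 78.29 mm². Overall, the cross-section has 2 separate islands. Net area = 78.29 mm².

78.29 mm²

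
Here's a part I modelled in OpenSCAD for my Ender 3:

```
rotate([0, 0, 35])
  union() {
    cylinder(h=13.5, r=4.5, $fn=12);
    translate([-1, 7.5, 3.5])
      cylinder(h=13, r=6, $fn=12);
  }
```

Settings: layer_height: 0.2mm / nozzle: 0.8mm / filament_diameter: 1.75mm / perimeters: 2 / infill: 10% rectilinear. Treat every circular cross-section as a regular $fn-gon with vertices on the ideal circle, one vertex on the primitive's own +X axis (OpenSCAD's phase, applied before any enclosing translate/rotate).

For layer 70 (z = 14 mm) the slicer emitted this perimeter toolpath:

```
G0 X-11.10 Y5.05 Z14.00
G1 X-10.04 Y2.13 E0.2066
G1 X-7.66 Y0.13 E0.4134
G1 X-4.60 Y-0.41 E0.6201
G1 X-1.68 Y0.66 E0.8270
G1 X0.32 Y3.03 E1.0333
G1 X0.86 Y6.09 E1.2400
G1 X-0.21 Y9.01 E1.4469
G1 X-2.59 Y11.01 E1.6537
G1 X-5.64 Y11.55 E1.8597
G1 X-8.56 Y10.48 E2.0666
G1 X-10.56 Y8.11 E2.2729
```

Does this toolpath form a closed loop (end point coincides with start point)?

Start point (G0): (-11.10, 5.05). End point (last G1): the path does not return to the start — open.

no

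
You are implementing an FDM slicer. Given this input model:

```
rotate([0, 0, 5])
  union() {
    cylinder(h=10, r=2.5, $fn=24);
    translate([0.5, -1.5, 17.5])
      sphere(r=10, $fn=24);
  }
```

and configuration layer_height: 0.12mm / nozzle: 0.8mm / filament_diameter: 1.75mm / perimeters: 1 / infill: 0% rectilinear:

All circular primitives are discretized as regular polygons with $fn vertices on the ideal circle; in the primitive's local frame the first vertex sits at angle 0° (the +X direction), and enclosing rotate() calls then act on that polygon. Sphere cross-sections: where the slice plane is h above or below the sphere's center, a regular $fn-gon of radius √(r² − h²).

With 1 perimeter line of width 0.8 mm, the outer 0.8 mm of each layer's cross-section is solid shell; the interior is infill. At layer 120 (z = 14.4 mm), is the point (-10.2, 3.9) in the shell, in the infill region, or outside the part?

At z = 14.4 mm: the cylinder is absent (z outside [0, 10]); the r=10 sphere at (0.5, -1.5) contributes a regular 24-gon of circumradius √(10²−3.1²) = 9.507; Combining (union): only the r=10 sphere at (0.5, -1.5) is present, so the union is just that shape — 1 connected region; (rotated 5° about Z; rotation is an isometry so areas/perimeters/island counts are preserved). Overall, the cross-section is a single solid region. Undo the 5° rotation: the query point maps to (-9.821, 4.774) in the un-rotated model frame. The nearest boundary edge runs (-6.22, 5.22)→(-7.73, 3.25); distance from the point to it = 2.58 mm. The point is not inside any of the regions above, so it lies outside the cross-section (2.58 mm from the nearest boundary).

outside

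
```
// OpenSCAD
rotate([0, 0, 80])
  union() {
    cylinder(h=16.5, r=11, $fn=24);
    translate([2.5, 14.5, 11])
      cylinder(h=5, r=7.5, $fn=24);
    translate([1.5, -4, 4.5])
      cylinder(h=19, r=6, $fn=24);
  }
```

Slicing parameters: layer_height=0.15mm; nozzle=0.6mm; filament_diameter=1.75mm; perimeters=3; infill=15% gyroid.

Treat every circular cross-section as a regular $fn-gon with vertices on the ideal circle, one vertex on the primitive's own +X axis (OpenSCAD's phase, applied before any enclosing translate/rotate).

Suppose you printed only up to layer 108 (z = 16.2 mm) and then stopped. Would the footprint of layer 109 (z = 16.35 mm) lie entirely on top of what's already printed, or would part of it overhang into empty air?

Compare the two slices. At z = 16.2: the cylinder: section is a regular 24-gon, circumradius r=11 (area = (24/2)·11.000²·sin(360°/24) = 375.81 mm²); the cylinder at (2.5, 14.5) is absent (z outside [11, 16]); the r=6 cylinder at (1.5, -4) gives a regular 24-gon of circumradius 6 (constant along its height) (area = (24/2)·6.000²·sin(360°/24) = 111.81 mm²); Taking the union: the r=6 cylinder at (1.5, -4) lies entirely inside the r=11 cylinder, so the union is just the r=11 cylinder — area = 375.81 mm²; (whole slice rotated 80° about Z — lengths, areas and connectivity unchanged). At z = 16.35: the cylinder: section is a regular 24-gon, circumradius r=11 (area = (24/2)·11.000²·sin(360°/24) = 375.81 mm²); the cylinder at (2.5, 14.5) does not reach this height (z outside [11, 16]); the r=6 cylinder at (1.5, -4) contributes a regular 24-gon of circumradius 6 (area = (24/2)·6.000²·sin(360°/24) = 111.81 mm²); Merging all regions: the r=6 cylinder at (1.5, -4) lies entirely inside the r=11 cylinder, so the union is just the r=11 cylinder — area = 375.81 mm²; (rotated 80° about Z; rotation is an isometry so areas/perimeters/island counts are preserved). Checking containment: the cross-section at z = 16.35 is a subset of the cross-section at z = 16.2.

entirely on top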